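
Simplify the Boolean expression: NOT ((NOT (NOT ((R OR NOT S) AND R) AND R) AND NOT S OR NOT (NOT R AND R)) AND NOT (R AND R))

NOT ((NOT (NOT ((R OR NOT S) AND R) AND R) AND NOT S OR NOT (NOT R AND R)) AND NOT (R AND R))
= NOT ((NOT (NOT R AND R) AND NOT S OR NOT (NOT R AND R)) AND NOT (R AND R))
= NOT (NOT (NOT R AND R) AND NOT (R AND R))
= NOT R AND R OR R AND R
= R

R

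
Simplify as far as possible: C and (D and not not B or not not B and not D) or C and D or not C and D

C and (D and not not B or not not B and not D) or C and D or not C and D
= C and not not B or C and D or not C and D   [distribution]
= C and not not B or D   [distribution]
= C and B or D   [double negation]

C and B or D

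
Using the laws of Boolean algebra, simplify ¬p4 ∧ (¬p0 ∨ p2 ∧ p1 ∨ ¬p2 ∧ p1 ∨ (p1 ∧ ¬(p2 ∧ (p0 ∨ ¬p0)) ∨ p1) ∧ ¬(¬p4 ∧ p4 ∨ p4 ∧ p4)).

¬p4 ∧ (¬p0 ∨ p2 ∧ p1 ∨ ¬p2 ∧ p1 ∨ (p1 ∧ ¬(p2 ∧ (p0 ∨ ¬p0)) ∨ p1) ∧ ¬(¬p4 ∧ p4 ∨ p4 ∧ p4))
= ¬p4 ∧ (¬p0 ∨ p2 ∧ p1 ∨ ¬p2 ∧ p1 ∨ (p1 ∧ ¬p2 ∨ p1) ∧ ¬(¬p4 ∧ p4 ∨ p4 ∧ p4))   (complement / identity)
= ¬p4 ∧ (¬p0 ∨ p1 ∨ (p1 ∧ ¬p2 ∨ p1) ∧ ¬(¬p4 ∧ p4 ∨ p4 ∧ p4))   (distribution)
= ¬p4 ∧ (¬p0 ∨ p1 ∨ p1 ∧ ¬(¬p4 ∧ p4 ∨ p4 ∧ p4))   (absorption)
= ¬p4 ∧ (¬p0 ∨ p1 ∨ p1 ∧ ¬p4)   (distribution)
= ¬p4 ∧ (¬p0 ∨ p1)   (absorption)

¬p4 ∧ (¬p0 ∨ p1)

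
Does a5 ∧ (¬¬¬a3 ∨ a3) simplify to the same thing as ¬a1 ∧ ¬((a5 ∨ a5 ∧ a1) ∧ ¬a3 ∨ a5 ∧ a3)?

E1: a5 ∧ (¬¬¬a3 ∨ a3)
    = a5 ∧ (¬a3 ∨ a3)
    = a5
E2: ¬a1 ∧ ¬((a5 ∨ a5 ∧ a1) ∧ ¬a3 ∨ a5 ∧ a3)
    = ¬a1 ∧ ¬(a5 ∧ ¬a3 ∨ a5 ∧ a3)
    = ¬a1 ∧ ¬a5
These differ: at a1=0, a3=1, a5=0, E1 = 0 but E2 = 1.

No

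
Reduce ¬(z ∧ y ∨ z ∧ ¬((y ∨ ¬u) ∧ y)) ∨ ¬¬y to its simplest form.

¬z ∨ y

¬(z ∧ y ∨ z ∧ ¬((y ∨ ¬u) ∧ y)) ∨ ¬¬y
= ¬(z ∧ y ∨ z ∧ ¬y) ∨ ¬¬y   — absorption
= ¬z ∨ ¬¬y   — distribution
= ¬z ∨ y   — double negation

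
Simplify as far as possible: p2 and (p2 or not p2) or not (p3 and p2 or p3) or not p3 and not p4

p2 or not p3

p2 and (p2 or not p2) or not (p3 and p2 or p3) or not p3 and not p4
= p2 and (p2 or not p2) or not p3 or not p3 and not p4
= p2 or not p3 or not p3 and not p4
= p2 or not p3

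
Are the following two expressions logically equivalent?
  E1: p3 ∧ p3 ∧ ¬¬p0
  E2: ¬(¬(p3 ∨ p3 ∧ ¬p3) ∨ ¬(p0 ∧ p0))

E1: p3 ∧ p3 ∧ ¬¬p0
    = p3 ∧ p3 ∧ p0
    = p3 ∧ p0
E2: ¬(¬(p3 ∨ p3 ∧ ¬p3) ∨ ¬(p0 ∧ p0))
    = ¬(¬p3 ∨ ¬(p0 ∧ p0))
    = p3 ∧ p0 ∧ p0
    = p3 ∧ p0
Both reduce to p3 ∧ p0, so they are equivalent.

Yes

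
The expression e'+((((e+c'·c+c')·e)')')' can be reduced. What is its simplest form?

e'

e'+((((e+c'·c+c')·e)')')'
= e'+((((e+c')·e)')')'   [complement / identity]
= e'+((e+c')·e)'   [double negation]
= e'+e'   [absorption]
= e'   [idempotence]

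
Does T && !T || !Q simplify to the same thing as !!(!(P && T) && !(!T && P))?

E1: T && !T || !Q
    = !Q   (complement / identity)
E2: !!(!(P && T) && !(!T && P))
    = !(P && T || !T && P)   (De Morgan)
    = !P   (distribution)
These differ: at P=0, Q=1, T=0, E1 = 0 but E2 = 1.

No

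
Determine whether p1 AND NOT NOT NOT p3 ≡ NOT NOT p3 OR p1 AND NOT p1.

No

E1: p1 AND NOT NOT NOT p3
    = p1 AND NOT p3
E2: NOT NOT p3 OR p1 AND NOT p1
    = NOT NOT p3
    = p3
These differ: at p1=1, p3=1, E1 = 0 but E2 = 1.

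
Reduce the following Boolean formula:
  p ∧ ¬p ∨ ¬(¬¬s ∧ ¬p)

¬s ∨ p

p ∧ ¬p ∨ ¬(¬¬s ∧ ¬p)
= ¬(¬¬s ∧ ¬p)
= ¬s ∨ p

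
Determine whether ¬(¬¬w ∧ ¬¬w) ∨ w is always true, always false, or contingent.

always true

¬(¬¬w ∧ ¬¬w) ∨ w
= ¬¬¬w ∨ w
= ¬w ∨ w
= True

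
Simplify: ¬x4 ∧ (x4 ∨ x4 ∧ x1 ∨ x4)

¬x4 ∧ (x4 ∨ x4 ∧ x1 ∨ x4)
= ¬x4 ∧ (x4 ∨ x4)   (absorption)
= ¬x4 ∧ x4   (idempotence)
= False   (complement)

False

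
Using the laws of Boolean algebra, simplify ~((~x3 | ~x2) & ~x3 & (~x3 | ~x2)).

x3

~((~x3 | ~x2) & ~x3 & (~x3 | ~x2))
= ~(~x3 & (~x3 | ~x2))   — absorption
= ~~x3   — absorption
= x3   — double negation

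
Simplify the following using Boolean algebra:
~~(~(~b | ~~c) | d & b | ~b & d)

~~(~(~b | ~~c) | d & b | ~b & d)
= ~(~b | ~~c) | d & b | ~b & d   [double negation]
= b & ~c | d & b | ~b & d   [De Morgan]
= b & ~c | d   [distribution]

b & ~c | d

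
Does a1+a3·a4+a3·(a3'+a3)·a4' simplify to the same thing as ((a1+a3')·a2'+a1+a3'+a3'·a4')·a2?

No

E1: a1+a3·a4+a3·(a3'+a3)·a4'
    = a1+a3·a4+a3·a4'   [complement / identity]
    = a1+a3   [distribution]
E2: ((a1+a3')·a2'+a1+a3'+a3'·a4')·a2
    = ((a1+a3')·a2'+a1+a3')·a2   [absorption]
    = (a1+a3')·a2   [absorption]
These differ: at a1=1, a2=0, a3=0, a4=1, E1 = 1 but E2 = 0.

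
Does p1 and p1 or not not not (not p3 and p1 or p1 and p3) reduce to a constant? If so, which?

p1 and p1 or not not not (not p3 and p1 or p1 and p3)
= p1 or not not not (not p3 and p1 or p1 and p3)   (idempotence)
= p1 or not (not p3 and p1 or p1 and p3)   (double negation)
= p1 or not p1   (distribution)
= True   (complement)

yes, True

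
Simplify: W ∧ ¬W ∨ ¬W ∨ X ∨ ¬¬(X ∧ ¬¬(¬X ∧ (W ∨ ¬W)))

W ∧ ¬W ∨ ¬W ∨ X ∨ ¬¬(X ∧ ¬¬(¬X ∧ (W ∨ ¬W)))
= ¬W ∨ X ∨ ¬¬(X ∧ ¬¬(¬X ∧ (W ∨ ¬W)))   (complement / identity)
= ¬W ∨ X ∨ ¬¬(X ∧ ¬¬¬X)   (complement / identity)
= ¬W ∨ X ∨ X ∧ ¬¬¬X   (double negation)
= ¬W ∨ X ∨ X ∧ ¬X   (double negation)
= ¬W ∨ X   (complement / identity)

¬W ∨ X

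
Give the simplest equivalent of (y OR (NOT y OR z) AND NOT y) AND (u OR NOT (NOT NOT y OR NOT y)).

(y OR (NOT y OR z) AND NOT y) AND (u OR NOT (NOT NOT y OR NOT y))
= (y OR (NOT y OR z) AND NOT y) AND (u OR NOT y AND y)
= (y OR NOT y) AND (u OR NOT y AND y)
= (y OR NOT y) AND u
= u

u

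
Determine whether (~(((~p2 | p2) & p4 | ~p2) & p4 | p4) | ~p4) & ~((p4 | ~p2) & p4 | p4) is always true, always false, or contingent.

(~(((~p2 | p2) & p4 | ~p2) & p4 | p4) | ~p4) & ~((p4 | ~p2) & p4 | p4)
= (~((p4 | ~p2) & p4 | p4) | ~p4) & ~((p4 | ~p2) & p4 | p4)   [complement / identity]
= ~((p4 | ~p2) & p4 | p4)   [absorption]
= ~(p4 | p4)   [absorption]
= ~p4   [idempotence]
This depends on p4, so it is not a constant.

contingent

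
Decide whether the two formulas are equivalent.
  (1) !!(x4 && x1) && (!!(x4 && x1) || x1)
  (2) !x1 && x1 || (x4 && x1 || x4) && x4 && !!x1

Yes

E1: !!(x4 && x1) && (!!(x4 && x1) || x1)
    = !!(x4 && x1)   (absorption)
    = x4 && x1   (double negation)
E2: !x1 && x1 || (x4 && x1 || x4) && x4 && !!x1
    = (x4 && x1 || x4) && x4 && !!x1   (complement / identity)
    = (x4 && x1 || x4) && x4 && x1   (double negation)
    = x4 && x1   (absorption)
Both reduce to x4 && x1, so they are equivalent.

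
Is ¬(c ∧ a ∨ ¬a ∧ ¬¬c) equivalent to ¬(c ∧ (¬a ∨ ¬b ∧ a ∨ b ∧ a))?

Yes

E1: ¬(c ∧ a ∨ ¬a ∧ ¬¬c)
    = ¬(c ∧ a ∨ ¬a ∧ c)
    = ¬c
E2: ¬(c ∧ (¬a ∨ ¬b ∧ a ∨ b ∧ a))
    = ¬(c ∧ (¬a ∨ a))
    = ¬c
Both reduce to ¬c, so they are equivalent.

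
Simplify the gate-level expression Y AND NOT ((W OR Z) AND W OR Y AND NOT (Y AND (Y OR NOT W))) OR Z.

Y AND NOT W OR Z

Y AND NOT ((W OR Z) AND W OR Y AND NOT (Y AND (Y OR NOT W))) OR Z
= Y AND NOT (W OR Y AND NOT (Y AND (Y OR NOT W))) OR Z
= Y AND NOT (W OR Y AND NOT Y) OR Z
= Y AND NOT W OR Z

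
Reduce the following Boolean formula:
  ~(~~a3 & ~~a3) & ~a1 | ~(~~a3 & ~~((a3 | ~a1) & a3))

~(~~a3 & ~~a3) & ~a1 | ~(~~a3 & ~~((a3 | ~a1) & a3))
= ~(~~a3 & ~~a3) & ~a1 | ~(~~a3 & ~~a3)
= ~(~~a3 & ~~a3)
= ~a3 | ~a3
= ~a3

~a3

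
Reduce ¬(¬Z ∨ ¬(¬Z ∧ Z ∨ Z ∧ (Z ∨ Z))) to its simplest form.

Z

¬(¬Z ∨ ¬(¬Z ∧ Z ∨ Z ∧ (Z ∨ Z)))
= ¬(¬Z ∨ ¬(¬Z ∧ Z ∨ Z ∧ Z))   [idempotence]
= ¬(¬Z ∨ ¬Z)   [distribution]
= Z ∧ Z   [De Morgan]
= Z   [idempotence]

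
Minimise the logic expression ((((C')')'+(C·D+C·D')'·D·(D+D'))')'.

((((C')')'+(C·D+C·D')'·D·(D+D'))')'
= ((((C')')'+C'·D·(D+D'))')'   [distribution]
= ((C'+C'·D·(D+D'))')'   [double negation]
= C'+C'·D·(D+D')   [double negation]
= C'+C'·D   [complement / identity]
= C'   [absorption]

C'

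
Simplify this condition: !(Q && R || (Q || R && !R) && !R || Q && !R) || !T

!Q || !T

!(Q && R || (Q || R && !R) && !R || Q && !R) || !T
= !(Q && R || Q && !R || Q && !R) || !T   (complement / identity)
= !(Q && R || Q && !R) || !T   (idempotence)
= !Q || !T   (distribution)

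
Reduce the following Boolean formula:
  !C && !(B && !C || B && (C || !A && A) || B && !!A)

!C && !(B && !C || B && (C || !A && A) || B && !!A)
= !C && !(B && !C || B && C || B && !!A)   [complement / identity]
= !C && !(B && !C || B && C || B && A)   [double negation]
= !C && !(B || B && A)   [distribution]
= !C && !B   [absorption]

!C && !B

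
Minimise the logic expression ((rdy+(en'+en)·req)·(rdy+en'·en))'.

((rdy+(en'+en)·req)·(rdy+en'·en))'
= ((rdy+(en'+en)·req)·rdy)'
= ((rdy+req)·rdy)'
= rdy'

rdy'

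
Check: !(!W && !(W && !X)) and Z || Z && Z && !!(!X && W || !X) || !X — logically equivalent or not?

No

E1: !(!W && !(W && !X))
    = W || W && !X   [De Morgan]
    = W   [absorption]
E2: Z || Z && Z && !!(!X && W || !X) || !X
    = Z || Z && Z && !!!X || !X   [absorption]
    = Z || Z && Z && !X || !X   [double negation]
    = Z || Z && !X || !X   [idempotence]
    = Z || !X   [absorption]
These differ: at W=0, X=0, Z=0, E1 = 0 but E2 = 1.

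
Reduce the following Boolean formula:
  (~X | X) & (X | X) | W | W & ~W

(~X | X) & (X | X) | W | W & ~W
= (~X | X) & (X | X) | W   [complement / identity]
= ~X & X | X | W   [distribution]
= X | W   [complement / identity]

X | W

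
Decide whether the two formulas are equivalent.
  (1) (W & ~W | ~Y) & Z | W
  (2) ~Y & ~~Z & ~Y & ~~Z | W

E1: (W & ~W | ~Y) & Z | W
    = ~Y & Z | W   [complement / identity]
E2: ~Y & ~~Z & ~Y & ~~Z | W
    = ~Y & ~~Z | W   [idempotence]
    = ~Y & Z | W   [double negation]
Both reduce to ~Y & Z | W, so they are equivalent.

Yes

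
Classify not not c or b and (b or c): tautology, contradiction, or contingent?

not not c or b and (b or c)
= not not c or b   [absorption]
= c or b   [double negation]
This depends on b, c, so it is not a constant.

contingent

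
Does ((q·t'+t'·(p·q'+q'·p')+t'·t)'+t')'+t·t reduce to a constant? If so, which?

((q·t'+t'·(p·q'+q'·p')+t'·t)'+t')'+t·t
= ((q·t'+t'·q'+t'·t)'+t')'+t·t   [distribution]
= ((t'+t'·t)'+t')'+t·t   [distribution]
= (t'+t'·t)·t+t·t   [De Morgan]
= t'·t+t·t   [complement / identity]
= t   [distribution]
This depends on t, so it is not a constant.

no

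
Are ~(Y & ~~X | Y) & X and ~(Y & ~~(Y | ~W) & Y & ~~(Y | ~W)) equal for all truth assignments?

No

E1: ~(Y & ~~X | Y) & X
    = ~(Y & X | Y) & X   [double negation]
    = ~Y & X   [absorption]
E2: ~(Y & ~~(Y | ~W) & Y & ~~(Y | ~W))
    = ~(Y & ~~(Y | ~W))   [idempotence]
    = ~(Y & (Y | ~W))   [double negation]
    = ~Y   [absorption]
These differ: at W=1, X=0, Y=0, E1 = 0 but E2 = 1.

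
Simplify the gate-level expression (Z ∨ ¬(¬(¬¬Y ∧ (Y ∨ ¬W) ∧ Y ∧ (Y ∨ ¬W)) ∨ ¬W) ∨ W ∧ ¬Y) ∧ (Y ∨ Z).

Z ∨ W ∧ Y

(Z ∨ ¬(¬(¬¬Y ∧ (Y ∨ ¬W) ∧ Y ∧ (Y ∨ ¬W)) ∨ ¬W) ∨ W ∧ ¬Y) ∧ (Y ∨ Z)
= (Z ∨ ¬(¬(Y ∧ (Y ∨ ¬W) ∧ Y ∧ (Y ∨ ¬W)) ∨ ¬W) ∨ W ∧ ¬Y) ∧ (Y ∨ Z)   (double negation)
= (Z ∨ ¬(¬(Y ∧ (Y ∨ ¬W)) ∨ ¬W) ∨ W ∧ ¬Y) ∧ (Y ∨ Z)   (idempotence)
= (Z ∨ ¬(¬Y ∨ ¬W) ∨ W ∧ ¬Y) ∧ (Y ∨ Z)   (absorption)
= (Z ∨ Y ∧ W ∨ W ∧ ¬Y) ∧ (Y ∨ Z)   (De Morgan)
= (Z ∨ W) ∧ (Y ∨ Z)   (distribution)
= Z ∨ W ∧ Y   (distribution)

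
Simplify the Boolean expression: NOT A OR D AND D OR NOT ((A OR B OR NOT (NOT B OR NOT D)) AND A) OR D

NOT A OR D AND D OR NOT ((A OR B OR NOT (NOT B OR NOT D)) AND A) OR D
= NOT A OR D AND D OR NOT ((A OR B OR B AND D) AND A) OR D   (De Morgan)
= NOT A OR D AND D OR NOT ((A OR B) AND A) OR D   (absorption)
= NOT A OR D OR NOT ((A OR B) AND A) OR D   (idempotence)
= NOT A OR D OR NOT A OR D   (absorption)
= NOT A OR D   (idempotence)

NOT A OR D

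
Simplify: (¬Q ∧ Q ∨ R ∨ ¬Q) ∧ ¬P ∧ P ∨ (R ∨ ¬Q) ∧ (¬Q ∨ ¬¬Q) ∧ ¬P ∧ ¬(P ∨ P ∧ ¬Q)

(R ∨ ¬Q) ∧ ¬P

(¬Q ∧ Q ∨ R ∨ ¬Q) ∧ ¬P ∧ P ∨ (R ∨ ¬Q) ∧ (¬Q ∨ ¬¬Q) ∧ ¬P ∧ ¬(P ∨ P ∧ ¬Q)
= (¬Q ∧ Q ∨ R ∨ ¬Q) ∧ ¬P ∧ P ∨ (R ∨ ¬Q) ∧ (¬Q ∨ Q) ∧ ¬P ∧ ¬(P ∨ P ∧ ¬Q)
= (¬Q ∧ Q ∨ R ∨ ¬Q) ∧ ¬P ∧ P ∨ (R ∨ ¬Q) ∧ ¬P ∧ ¬(P ∨ P ∧ ¬Q)
= (¬Q ∧ Q ∨ R ∨ ¬Q) ∧ ¬P ∧ P ∨ (R ∨ ¬Q) ∧ ¬P ∧ ¬P
= (R ∨ ¬Q) ∧ ¬P ∧ P ∨ (R ∨ ¬Q) ∧ ¬P ∧ ¬P
= (R ∨ ¬Q) ∧ ¬P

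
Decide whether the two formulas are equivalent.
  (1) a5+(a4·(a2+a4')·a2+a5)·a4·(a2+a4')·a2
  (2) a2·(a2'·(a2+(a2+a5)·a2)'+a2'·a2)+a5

No

E1: a5+(a4·(a2+a4')·a2+a5)·a4·(a2+a4')·a2
    = a5+a4·(a2+a4')·a2   [absorption]
    = a5+a4·a2   [absorption]
E2: a2·(a2'·(a2+(a2+a5)·a2)'+a2'·a2)+a5
    = a2·(a2'·(a2+a2)'+a2'·a2)+a5   [absorption]
    = a2·(a2'·a2'+a2'·a2)+a5   [idempotence]
    = a2·a2'+a5   [distribution]
    = a5   [complement / identity]
These differ: at a2=1, a4=1, a5=0, E1 = 1 but E2 = 0.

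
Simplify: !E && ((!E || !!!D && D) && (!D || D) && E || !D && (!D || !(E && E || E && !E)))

!E && !D

!E && ((!E || !!!D && D) && (!D || D) && E || !D && (!D || !(E && E || E && !E)))
= !E && ((!E || !!!D && D) && (!D || D) && E || !D && (!D || !E))   — distribution
= !E && ((!E || !D && D) && (!D || D) && E || !D && (!D || !E))   — double negation
= !E && (!E && (!D || D) && E || !D && (!D || !E))   — complement / identity
= !E && (!E && (!D || D) && E || !D)   — absorption
= !E && (!E && E || !D)   — complement / identity
= !E && !D   — complement / identity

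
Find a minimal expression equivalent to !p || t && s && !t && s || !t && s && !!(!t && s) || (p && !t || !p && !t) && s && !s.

!p || t && s && !t && s || !t && s && !!(!t && s) || (p && !t || !p && !t) && s && !s
= !p || t && s && !t && s || !t && s && !t && s || (p && !t || !p && !t) && s && !s   [double negation]
= !p || s && !t && s || (p && !t || !p && !t) && s && !s   [distribution]
= !p || s && !t && s || !t && s && !s   [distribution]
= !p || !t && s   [distribution]

!p || !t && s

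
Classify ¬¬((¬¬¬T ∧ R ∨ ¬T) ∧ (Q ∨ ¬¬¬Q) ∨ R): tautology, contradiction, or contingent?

contingent

¬¬((¬¬¬T ∧ R ∨ ¬T) ∧ (Q ∨ ¬¬¬Q) ∨ R)
= ¬¬((¬¬¬T ∧ R ∨ ¬T) ∧ (Q ∨ ¬Q) ∨ R)   [double negation]
= ¬¬((¬T ∧ R ∨ ¬T) ∧ (Q ∨ ¬Q) ∨ R)   [double negation]
= ¬¬(¬T ∧ (Q ∨ ¬Q) ∨ R)   [absorption]
= ¬¬(¬T ∨ R)   [complement / identity]
= ¬T ∨ R   [double negation]
This depends on R, T, so it is not a constant.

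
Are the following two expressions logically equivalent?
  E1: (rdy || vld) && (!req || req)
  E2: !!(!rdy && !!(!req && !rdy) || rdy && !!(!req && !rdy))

E1: (rdy || vld) && (!req || req)
    = rdy || vld
E2: !!(!rdy && !!(!req && !rdy) || rdy && !!(!req && !rdy))
    = !!!!(!req && !rdy)
    = !!(!req && !rdy)
    = !req && !rdy
These differ: at rdy=1, req=1, vld=0, E1 = 1 but E2 = 0.

No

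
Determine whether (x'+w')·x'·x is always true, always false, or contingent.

(x'+w')·x'·x
= x'·x   (absorption)
= 0   (complement)

always false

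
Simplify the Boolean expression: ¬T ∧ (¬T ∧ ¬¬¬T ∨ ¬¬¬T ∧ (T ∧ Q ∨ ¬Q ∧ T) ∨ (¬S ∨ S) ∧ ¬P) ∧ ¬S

¬T ∧ ¬S

¬T ∧ (¬T ∧ ¬¬¬T ∨ ¬¬¬T ∧ (T ∧ Q ∨ ¬Q ∧ T) ∨ (¬S ∨ S) ∧ ¬P) ∧ ¬S
= ¬T ∧ (¬T ∧ ¬¬¬T ∨ ¬¬¬T ∧ T ∨ (¬S ∨ S) ∧ ¬P) ∧ ¬S   — distribution
= ¬T ∧ (¬¬¬T ∨ (¬S ∨ S) ∧ ¬P) ∧ ¬S   — distribution
= ¬T ∧ (¬¬¬T ∨ ¬P) ∧ ¬S   — complement / identity
= ¬T ∧ (¬T ∨ ¬P) ∧ ¬S   — double negation
= ¬T ∧ ¬S   — absorption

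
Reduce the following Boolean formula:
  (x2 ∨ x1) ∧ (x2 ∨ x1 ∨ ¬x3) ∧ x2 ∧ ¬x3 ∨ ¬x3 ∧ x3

x2 ∧ ¬x3

(x2 ∨ x1) ∧ (x2 ∨ x1 ∨ ¬x3) ∧ x2 ∧ ¬x3 ∨ ¬x3 ∧ x3
= (x2 ∨ x1) ∧ x2 ∧ ¬x3 ∨ ¬x3 ∧ x3   — absorption
= (x2 ∨ x1) ∧ x2 ∧ ¬x3   — complement / identity
= x2 ∧ ¬x3   — absorption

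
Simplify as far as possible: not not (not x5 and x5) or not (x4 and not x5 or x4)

not x4

not not (not x5 and x5) or not (x4 and not x5 or x4)
= not x5 and x5 or not (x4 and not x5 or x4)   [double negation]
= not x5 and x5 or not x4   [absorption]
= not x4   [complement / identity]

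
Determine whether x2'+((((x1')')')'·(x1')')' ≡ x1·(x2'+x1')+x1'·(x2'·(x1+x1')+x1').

Yes

E1: x2'+((((x1')')')'·(x1')')'
    = x2'+((x1')'·(x1')')'   (double negation)
    = x2'+((x1')')'   (idempotence)
    = x2'+x1'   (double negation)
E2: x1·(x2'+x1')+x1'·(x2'·(x1+x1')+x1')
    = x1·(x2'+x1')+x1'·(x2'+x1')   (complement / identity)
    = x2'+x1'   (distribution)
Both reduce to x2'+x1', so they are equivalent.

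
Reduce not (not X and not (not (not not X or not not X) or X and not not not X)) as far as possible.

True

not (not X and not (not (not not X or not not X) or X and not not not X))
= X or not (not not X or not not X) or X and not not not X   (De Morgan)
= X or not X and not X or X and not not not X   (De Morgan)
= X or not X and not X or X and not X   (double negation)
= X or not X   (distribution)
= True   (complement)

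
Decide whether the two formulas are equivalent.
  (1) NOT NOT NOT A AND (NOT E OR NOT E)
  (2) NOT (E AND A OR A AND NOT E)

E1: NOT NOT NOT A AND (NOT E OR NOT E)
    = NOT NOT NOT A AND NOT E   (idempotence)
    = NOT A AND NOT E   (double negation)
E2: NOT (E AND A OR A AND NOT E)
    = NOT A   (distribution)
These differ: at A=0, E=1, E1 = 0 but E2 = 1.

No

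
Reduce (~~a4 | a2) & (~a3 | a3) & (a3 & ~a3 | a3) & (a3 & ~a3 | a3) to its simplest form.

(a4 | a2) & a3

(~~a4 | a2) & (~a3 | a3) & (a3 & ~a3 | a3) & (a3 & ~a3 | a3)
= (~~a4 | a2) & (~a3 | a3) & (a3 & a3 | a3 & ~a3)   (distribution)
= (~~a4 | a2) & (~a3 | a3) & a3   (distribution)
= (a4 | a2) & (~a3 | a3) & a3   (double negation)
= (a4 | a2) & a3   (complement / identity)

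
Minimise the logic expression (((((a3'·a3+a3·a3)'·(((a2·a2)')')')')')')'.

(((((a3'·a3+a3·a3)'·(((a2·a2)')')')')')')'
= (((a3'·a3+a3·a3)'·(((a2·a2)')')')')'   (double negation)
= (a3'·a3+a3·a3)'·(((a2·a2)')')'   (double negation)
= a3'·(((a2·a2)')')'   (distribution)
= a3'·((a2')')'   (idempotence)
= a3'·a2'   (double negation)

a3'·a2'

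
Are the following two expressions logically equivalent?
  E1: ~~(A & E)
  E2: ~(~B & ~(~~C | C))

E1: ~~(A & E)
    = A & E   [double negation]
E2: ~(~B & ~(~~C | C))
    = ~(~B & ~(C | C))   [double negation]
    = B | C | C   [De Morgan]
    = B | C   [idempotence]
These differ: at A=0, B=1, C=1, E=0, E1 = 0 but E2 = 1.

No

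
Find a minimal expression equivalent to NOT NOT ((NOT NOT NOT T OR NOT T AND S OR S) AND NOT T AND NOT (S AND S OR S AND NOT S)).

NOT T AND NOT S

NOT NOT ((NOT NOT NOT T OR NOT T AND S OR S) AND NOT T AND NOT (S AND S OR S AND NOT S))
= NOT NOT ((NOT NOT NOT T OR NOT T AND S OR S) AND NOT T AND NOT S)   — distribution
= NOT NOT ((NOT T OR NOT T AND S OR S) AND NOT T AND NOT S)   — double negation
= (NOT T OR NOT T AND S OR S) AND NOT T AND NOT S   — double negation
= (NOT T OR S) AND NOT T AND NOT S   — absorption
= NOT T AND NOT S   — absorption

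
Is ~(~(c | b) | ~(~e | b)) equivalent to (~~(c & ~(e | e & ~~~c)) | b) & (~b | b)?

E1: ~(~(c | b) | ~(~e | b))
    = (c | b) & (~e | b)   [De Morgan]
    = c & ~e | b   [distribution]
E2: (~~(c & ~(e | e & ~~~c)) | b) & (~b | b)
    = (~~(c & ~(e | e & ~c)) | b) & (~b | b)   [double negation]
    = (~~(c & ~e) | b) & (~b | b)   [absorption]
    = ~~(c & ~e) | b   [complement / identity]
    = c & ~e | b   [double negation]
Both reduce to c & ~e | b, so they are equivalent.

Yes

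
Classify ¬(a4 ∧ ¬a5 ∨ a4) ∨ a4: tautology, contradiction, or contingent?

tautology

¬(a4 ∧ ¬a5 ∨ a4) ∨ a4
= ¬a4 ∨ a4   — absorption
= True   — complement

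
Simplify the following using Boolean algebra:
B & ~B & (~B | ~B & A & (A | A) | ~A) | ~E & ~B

B & ~B & (~B | ~B & A & (A | A) | ~A) | ~E & ~B
= B & ~B & (~B | ~B & A & A | ~A) | ~E & ~B   (idempotence)
= B & ~B & (~B | ~B & A | ~A) | ~E & ~B   (idempotence)
= B & ~B & (~B | ~A) | ~E & ~B   (absorption)
= B & ~B | ~E & ~B   (absorption)
= ~E & ~B   (complement / identity)

~E & ~B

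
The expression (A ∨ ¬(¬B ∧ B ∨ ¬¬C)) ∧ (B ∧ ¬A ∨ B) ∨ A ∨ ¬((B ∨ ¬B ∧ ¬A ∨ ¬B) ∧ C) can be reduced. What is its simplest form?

(A ∨ ¬(¬B ∧ B ∨ ¬¬C)) ∧ (B ∧ ¬A ∨ B) ∨ A ∨ ¬((B ∨ ¬B ∧ ¬A ∨ ¬B) ∧ C)
= (A ∨ ¬(¬B ∧ B ∨ ¬¬C)) ∧ (B ∧ ¬A ∨ B) ∨ A ∨ ¬((B ∨ ¬B) ∧ C)   — absorption
= (A ∨ ¬(¬B ∧ B ∨ C)) ∧ (B ∧ ¬A ∨ B) ∨ A ∨ ¬((B ∨ ¬B) ∧ C)   — double negation
= (A ∨ ¬(¬B ∧ B ∨ C)) ∧ (B ∧ ¬A ∨ B) ∨ A ∨ ¬C   — complement / identity
= (A ∨ ¬(¬B ∧ B ∨ C)) ∧ B ∨ A ∨ ¬C   — absorption
= (A ∨ ¬C) ∧ B ∨ A ∨ ¬C   — complement / identity
= A ∨ ¬C   — absorption

A ∨ ¬C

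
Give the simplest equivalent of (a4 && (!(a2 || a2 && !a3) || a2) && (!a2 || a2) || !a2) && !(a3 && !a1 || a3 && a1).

(a4 && (!(a2 || a2 && !a3) || a2) && (!a2 || a2) || !a2) && !(a3 && !a1 || a3 && a1)
= (a4 && (!a2 || a2) && (!a2 || a2) || !a2) && !(a3 && !a1 || a3 && a1)   — absorption
= (a4 && (!a2 || a2) && (!a2 || a2) || !a2) && !a3   — distribution
= (a4 && (!a2 || a2) || !a2) && !a3   — complement / identity
= (a4 || !a2) && !a3   — complement / identity

(a4 || !a2) && !a3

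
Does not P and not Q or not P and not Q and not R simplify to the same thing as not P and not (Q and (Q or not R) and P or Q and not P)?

Yes

E1: not P and not Q or not P and not Q and not R
    = not P and not Q   (absorption)
E2: not P and not (Q and (Q or not R) and P or Q and not P)
    = not P and not (Q and P or Q and not P)   (absorption)
    = not P and not Q   (distribution)
Both reduce to not P and not Q, so they are equivalent.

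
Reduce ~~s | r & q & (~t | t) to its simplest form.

~~s | r & q & (~t | t)
= ~~s | r & q
= s | r & q

s | r & q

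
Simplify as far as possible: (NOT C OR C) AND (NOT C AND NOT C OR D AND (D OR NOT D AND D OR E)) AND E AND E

(NOT C OR C) AND (NOT C AND NOT C OR D AND (D OR NOT D AND D OR E)) AND E AND E
= (NOT C OR C) AND (NOT C AND NOT C OR D AND (D OR NOT D AND D OR E)) AND E   — idempotence
= (NOT C AND NOT C OR D AND (D OR NOT D AND D OR E)) AND E   — complement / identity
= (NOT C AND NOT C OR D AND (D OR E)) AND E   — complement / identity
= (NOT C OR D AND (D OR E)) AND E   — idempotence
= (NOT C OR D) AND E   — absorption

(NOT C OR D) AND E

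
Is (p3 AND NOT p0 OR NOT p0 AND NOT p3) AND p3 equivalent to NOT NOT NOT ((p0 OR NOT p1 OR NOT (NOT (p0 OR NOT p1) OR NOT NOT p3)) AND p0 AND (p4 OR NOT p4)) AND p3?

Yes

E1: (p3 AND NOT p0 OR NOT p0 AND NOT p3) AND p3
    = NOT p0 AND p3
E2: NOT NOT NOT ((p0 OR NOT p1 OR NOT (NOT (p0 OR NOT p1) OR NOT NOT p3)) AND p0 AND (p4 OR NOT p4)) AND p3
    = NOT NOT NOT ((p0 OR NOT p1 OR (p0 OR NOT p1) AND NOT p3) AND p0 AND (p4 OR NOT p4)) AND p3
    = NOT NOT NOT ((p0 OR NOT p1) AND p0 AND (p4 OR NOT p4)) AND p3
    = NOT NOT NOT ((p0 OR NOT p1) AND p0) AND p3
    = NOT NOT NOT p0 AND p3
    = NOT p0 AND p3
Both reduce to NOT p0 AND p3, so they are equivalent.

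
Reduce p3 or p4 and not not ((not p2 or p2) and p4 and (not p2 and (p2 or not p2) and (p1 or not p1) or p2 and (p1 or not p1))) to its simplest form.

p3 or p4

p3 or p4 and not not ((not p2 or p2) and p4 and (not p2 and (p2 or not p2) and (p1 or not p1) or p2 and (p1 or not p1)))
= p3 or p4 and not not ((not p2 or p2) and p4 and (not p2 and (p1 or not p1) or p2 and (p1 or not p1)))   [complement / identity]
= p3 or p4 and not not ((not p2 or p2) and p4 and (p1 or not p1))   [distribution]
= p3 or p4 and not not ((not p2 or p2) and p4)   [complement / identity]
= p3 or p4 and not not p4   [complement / identity]
= p3 or p4 and p4   [double negation]
= p3 or p4   [idempotence]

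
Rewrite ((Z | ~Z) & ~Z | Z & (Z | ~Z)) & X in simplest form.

((Z | ~Z) & ~Z | Z & (Z | ~Z)) & X
= (Z | ~Z) & X   [distribution]
= X   [complement / identity]

X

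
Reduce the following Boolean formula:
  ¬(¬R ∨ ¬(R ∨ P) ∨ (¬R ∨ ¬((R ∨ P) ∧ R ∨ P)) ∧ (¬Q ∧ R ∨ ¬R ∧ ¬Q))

R

¬(¬R ∨ ¬(R ∨ P) ∨ (¬R ∨ ¬((R ∨ P) ∧ R ∨ P)) ∧ (¬Q ∧ R ∨ ¬R ∧ ¬Q))
= ¬(¬R ∨ ¬(R ∨ P) ∨ (¬R ∨ ¬(R ∨ P)) ∧ (¬Q ∧ R ∨ ¬R ∧ ¬Q))
= ¬(¬R ∨ ¬(R ∨ P) ∨ (¬R ∨ ¬(R ∨ P)) ∧ ¬Q)
= ¬(¬R ∨ ¬(R ∨ P))
= R ∧ (R ∨ P)
= R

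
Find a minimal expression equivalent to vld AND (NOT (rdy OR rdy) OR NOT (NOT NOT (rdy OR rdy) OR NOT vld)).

vld AND (NOT (rdy OR rdy) OR NOT (NOT NOT (rdy OR rdy) OR NOT vld))
= vld AND (NOT (rdy OR rdy) OR NOT (rdy OR rdy) AND vld)   — De Morgan
= vld AND NOT (rdy OR rdy)   — absorption
= vld AND NOT rdy   — idempotence

vld AND NOT rdy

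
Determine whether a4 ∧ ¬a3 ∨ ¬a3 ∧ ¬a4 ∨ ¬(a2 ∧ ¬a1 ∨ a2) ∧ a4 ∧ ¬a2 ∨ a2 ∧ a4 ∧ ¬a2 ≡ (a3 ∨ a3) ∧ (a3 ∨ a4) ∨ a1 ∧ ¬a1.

E1: a4 ∧ ¬a3 ∨ ¬a3 ∧ ¬a4 ∨ ¬(a2 ∧ ¬a1 ∨ a2) ∧ a4 ∧ ¬a2 ∨ a2 ∧ a4 ∧ ¬a2
    = a4 ∧ ¬a3 ∨ ¬a3 ∧ ¬a4 ∨ ¬a2 ∧ a4 ∧ ¬a2 ∨ a2 ∧ a4 ∧ ¬a2
    = a4 ∧ ¬a3 ∨ ¬a3 ∧ ¬a4 ∨ a4 ∧ ¬a2
    = ¬a3 ∨ a4 ∧ ¬a2
E2: (a3 ∨ a3) ∧ (a3 ∨ a4) ∨ a1 ∧ ¬a1
    = (a3 ∨ a3) ∧ (a3 ∨ a4)
    = a3 ∧ a4 ∨ a3
    = a3
These differ: at a1=0, a2=0, a3=1, a4=0, E1 = 0 but E2 = 1.

No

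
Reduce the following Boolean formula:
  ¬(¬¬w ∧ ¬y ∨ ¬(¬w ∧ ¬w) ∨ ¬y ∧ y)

¬(¬¬w ∧ ¬y ∨ ¬(¬w ∧ ¬w) ∨ ¬y ∧ y)
= ¬(¬¬w ∧ ¬y ∨ ¬(¬w ∧ ¬w))   [complement / identity]
= ¬(¬¬w ∧ ¬y ∨ ¬¬w)   [idempotence]
= ¬¬¬w   [absorption]
= ¬w   [double negation]

¬w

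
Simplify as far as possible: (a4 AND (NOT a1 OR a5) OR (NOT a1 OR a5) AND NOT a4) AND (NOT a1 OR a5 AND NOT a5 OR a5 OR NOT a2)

(a4 AND (NOT a1 OR a5) OR (NOT a1 OR a5) AND NOT a4) AND (NOT a1 OR a5 AND NOT a5 OR a5 OR NOT a2)
= (NOT a1 OR a5) AND (NOT a1 OR a5 AND NOT a5 OR a5 OR NOT a2)   (distribution)
= (NOT a1 OR a5) AND (NOT a1 OR a5 OR NOT a2)   (complement / identity)
= NOT a1 OR a5   (absorption)

NOT a1 OR a5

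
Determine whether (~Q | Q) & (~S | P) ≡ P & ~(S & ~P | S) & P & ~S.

No

E1: (~Q | Q) & (~S | P)
    = ~S | P   — complement / identity
E2: P & ~(S & ~P | S) & P & ~S
    = P & ~S & P & ~S   — absorption
    = P & ~S   — idempotence
These differ: at P=0, Q=0, S=0, E1 = 1 but E2 = 0.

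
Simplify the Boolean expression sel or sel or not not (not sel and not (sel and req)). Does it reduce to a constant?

sel or sel or not not (not sel and not (sel and req))
= sel or not not (not sel and not (sel and req))   — idempotence
= sel or not (sel or sel and req)   — De Morgan
= sel or not sel   — absorption
= True   — complement

True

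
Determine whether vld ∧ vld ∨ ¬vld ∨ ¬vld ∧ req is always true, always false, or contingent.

always true

vld ∧ vld ∨ ¬vld ∨ ¬vld ∧ req
= vld ∨ ¬vld ∨ ¬vld ∧ req
= vld ∨ ¬vld
= True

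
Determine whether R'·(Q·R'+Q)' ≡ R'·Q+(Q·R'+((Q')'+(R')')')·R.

E1: R'·(Q·R'+Q)'
    = R'·Q'   (absorption)
E2: R'·Q+(Q·R'+((Q')'+(R')')')·R
    = R'·Q+(Q·R'+Q'·R')·R   (De Morgan)
    = R'·Q+R'·R   (distribution)
    = R'·Q   (complement / identity)
These differ: at Q=0, R=0, E1 = 1 but E2 = 0.

No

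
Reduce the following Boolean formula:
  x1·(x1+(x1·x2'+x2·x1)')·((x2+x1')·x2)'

x1·(x1+(x1·x2'+x2·x1)')·((x2+x1')·x2)'
= x1·(x1+x1')·((x2+x1')·x2)'   [distribution]
= x1·((x2+x1')·x2)'   [complement / identity]
= x1·x2'   [absorption]

x1·x2'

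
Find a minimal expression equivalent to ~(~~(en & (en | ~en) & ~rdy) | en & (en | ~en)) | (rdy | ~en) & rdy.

~(~~(en & (en | ~en) & ~rdy) | en & (en | ~en)) | (rdy | ~en) & rdy
= ~(en & (en | ~en) & ~rdy | en & (en | ~en)) | (rdy | ~en) & rdy   [double negation]
= ~(en & (en | ~en) & ~rdy | en & (en | ~en)) | rdy   [absorption]
= ~(en & (en | ~en)) | rdy   [absorption]
= ~en | rdy   [complement / identity]

~en | rdy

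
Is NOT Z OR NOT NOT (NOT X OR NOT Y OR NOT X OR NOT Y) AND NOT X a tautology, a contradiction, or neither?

neither

NOT Z OR NOT NOT (NOT X OR NOT Y OR NOT X OR NOT Y) AND NOT X
= NOT Z OR NOT NOT (NOT X OR NOT Y) AND NOT X   — idempotence
= NOT Z OR (NOT X OR NOT Y) AND NOT X   — double negation
= NOT Z OR NOT X   — absorption
This depends on X, Z, so it is not a constant.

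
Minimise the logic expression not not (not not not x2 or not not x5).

not not (not not not x2 or not not x5)
= not (not not x2 and not x5)   (De Morgan)
= not x2 or x5   (De Morgan)

not x2 or x5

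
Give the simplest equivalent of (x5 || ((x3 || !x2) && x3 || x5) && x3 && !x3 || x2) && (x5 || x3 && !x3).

x5

(x5 || ((x3 || !x2) && x3 || x5) && x3 && !x3 || x2) && (x5 || x3 && !x3)
= (x5 || (x3 || x5) && x3 && !x3 || x2) && (x5 || x3 && !x3)   [absorption]
= (x5 || x3 && !x3 || x2) && (x5 || x3 && !x3)   [absorption]
= x5 || x3 && !x3   [absorption]
= x5   [complement / identity]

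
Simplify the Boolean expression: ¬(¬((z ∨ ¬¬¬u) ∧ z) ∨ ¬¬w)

¬(¬((z ∨ ¬¬¬u) ∧ z) ∨ ¬¬w)
= (z ∨ ¬¬¬u) ∧ z ∧ ¬w
= (z ∨ ¬u) ∧ z ∧ ¬w
= z ∧ ¬w

z ∧ ¬w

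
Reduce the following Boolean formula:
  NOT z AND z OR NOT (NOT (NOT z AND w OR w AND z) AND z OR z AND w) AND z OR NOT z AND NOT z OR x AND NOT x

NOT z AND z OR NOT (NOT (NOT z AND w OR w AND z) AND z OR z AND w) AND z OR NOT z AND NOT z OR x AND NOT x
= NOT z AND z OR NOT (NOT w AND z OR z AND w) AND z OR NOT z AND NOT z OR x AND NOT x   (distribution)
= NOT z AND z OR NOT z AND z OR NOT z AND NOT z OR x AND NOT x   (distribution)
= NOT z AND z OR NOT z AND NOT z OR x AND NOT x   (idempotence)
= NOT z AND z OR NOT z AND NOT z   (complement / identity)
= NOT z   (distribution)

NOT z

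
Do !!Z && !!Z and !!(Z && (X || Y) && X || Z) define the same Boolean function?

E1: !!Z && !!Z
    = !!Z   — idempotence
    = Z   — double negation
E2: !!(Z && (X || Y) && X || Z)
    = !!(Z && X || Z)   — absorption
    = !!Z   — absorption
    = Z   — double negation
Both reduce to Z, so they are equivalent.

Yes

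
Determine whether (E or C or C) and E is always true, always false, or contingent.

(E or C or C) and E
= (E or C) and E   (idempotence)
= E   (absorption)
This depends on E, so it is not a constant.

contingent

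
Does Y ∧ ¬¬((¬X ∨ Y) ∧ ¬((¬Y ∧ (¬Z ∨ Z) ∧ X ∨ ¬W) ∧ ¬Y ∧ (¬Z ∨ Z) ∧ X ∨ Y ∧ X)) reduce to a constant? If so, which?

no

Y ∧ ¬¬((¬X ∨ Y) ∧ ¬((¬Y ∧ (¬Z ∨ Z) ∧ X ∨ ¬W) ∧ ¬Y ∧ (¬Z ∨ Z) ∧ X ∨ Y ∧ X))
= Y ∧ ¬¬((¬X ∨ Y) ∧ ¬(¬Y ∧ (¬Z ∨ Z) ∧ X ∨ Y ∧ X))   [absorption]
= Y ∧ ¬¬((¬X ∨ Y) ∧ ¬(¬Y ∧ X ∨ Y ∧ X))   [complement / identity]
= Y ∧ ¬¬((¬X ∨ Y) ∧ ¬X)   [distribution]
= Y ∧ ¬¬¬X   [absorption]
= Y ∧ ¬X   [double negation]
This depends on X, Y, so it is not a constant.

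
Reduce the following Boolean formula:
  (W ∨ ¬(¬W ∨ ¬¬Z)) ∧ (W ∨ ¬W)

(W ∨ ¬(¬W ∨ ¬¬Z)) ∧ (W ∨ ¬W)
= (W ∨ W ∧ ¬Z) ∧ (W ∨ ¬W)   (De Morgan)
= W ∨ W ∧ ¬Z   (complement / identity)
= W   (absorption)

W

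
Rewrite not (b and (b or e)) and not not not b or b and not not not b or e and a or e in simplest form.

not (b and (b or e)) and not not not b or b and not not not b or e and a or e
= not b and not not not b or b and not not not b or e and a or e
= not b and not not not b or b and not not not b or e
= not not not b or e
= not b or e

not b or e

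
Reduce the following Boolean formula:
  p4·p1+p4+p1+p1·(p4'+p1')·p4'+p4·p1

p4+p1

p4·p1+p4+p1+p1·(p4'+p1')·p4'+p4·p1
= p4·p1+p4+p1+p1·p4'+p4·p1
= p4·p1+p4+p1+p1
= p4·p1+p4+p1
= p4+p1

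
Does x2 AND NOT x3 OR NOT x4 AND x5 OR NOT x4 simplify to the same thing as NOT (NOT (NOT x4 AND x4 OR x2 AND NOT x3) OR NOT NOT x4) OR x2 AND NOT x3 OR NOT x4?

E1: x2 AND NOT x3 OR NOT x4 AND x5 OR NOT x4
    = x2 AND NOT x3 OR NOT x4   (absorption)
E2: NOT (NOT (NOT x4 AND x4 OR x2 AND NOT x3) OR NOT NOT x4) OR x2 AND NOT x3 OR NOT x4
    = NOT (NOT (x2 AND NOT x3) OR NOT NOT x4) OR x2 AND NOT x3 OR NOT x4   (complement / identity)
    = x2 AND NOT x3 AND NOT x4 OR x2 AND NOT x3 OR NOT x4   (De Morgan)
    = x2 AND NOT x3 OR NOT x4   (absorption)
Both reduce to x2 AND NOT x3 OR NOT x4, so they are equivalent.

Yes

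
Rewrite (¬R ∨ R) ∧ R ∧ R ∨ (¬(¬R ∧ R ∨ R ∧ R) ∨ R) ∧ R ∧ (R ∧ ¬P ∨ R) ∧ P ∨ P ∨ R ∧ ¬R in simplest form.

(¬R ∨ R) ∧ R ∧ R ∨ (¬(¬R ∧ R ∨ R ∧ R) ∨ R) ∧ R ∧ (R ∧ ¬P ∨ R) ∧ P ∨ P ∨ R ∧ ¬R
= (¬R ∨ R) ∧ R ∧ R ∨ (¬R ∨ R) ∧ R ∧ (R ∧ ¬P ∨ R) ∧ P ∨ P ∨ R ∧ ¬R
= (¬R ∨ R) ∧ R ∧ R ∨ (¬R ∨ R) ∧ R ∧ R ∧ P ∨ P ∨ R ∧ ¬R
= (¬R ∨ R) ∧ R ∧ R ∨ P ∨ R ∧ ¬R
= R ∧ R ∨ P ∨ R ∧ ¬R
= R ∧ R ∨ P
= R ∨ P

R ∨ P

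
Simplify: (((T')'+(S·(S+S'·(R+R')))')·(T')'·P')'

(((T')'+(S·(S+S'·(R+R')))')·(T')'·P')'
= (((T')'+(S·(S+S'))')·(T')'·P')'   [complement / identity]
= (((T')'+S')·(T')'·P')'   [complement / identity]
= ((T')'·P')'   [absorption]
= T'+P   [De Morgan]

T'+P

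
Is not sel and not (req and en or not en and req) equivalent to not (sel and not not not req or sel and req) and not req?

E1: not sel and not (req and en or not en and req)
    = not sel and not req   — distribution
E2: not (sel and not not not req or sel and req) and not req
    = not (sel and not req or sel and req) and not req   — double negation
    = not sel and not req   — distribution
Both reduce to not sel and not req, so they are equivalent.

Yes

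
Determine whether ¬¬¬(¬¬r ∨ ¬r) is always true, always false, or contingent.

always false

¬¬¬(¬¬r ∨ ¬r)
= ¬(¬¬r ∨ ¬r)   [double negation]
= ¬r ∧ r   [De Morgan]
= False   [complement]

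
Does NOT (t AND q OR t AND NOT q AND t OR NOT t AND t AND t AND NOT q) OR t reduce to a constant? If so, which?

NOT (t AND q OR t AND NOT q AND t OR NOT t AND t AND t AND NOT q) OR t
= NOT (t AND q OR t AND NOT q AND t OR NOT t AND t AND NOT q) OR t
= NOT (t AND q OR t AND NOT q) OR t
= NOT t OR t
= TRUE

yes, True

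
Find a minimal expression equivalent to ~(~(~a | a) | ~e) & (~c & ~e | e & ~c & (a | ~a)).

e & ~c

~(~(~a | a) | ~e) & (~c & ~e | e & ~c & (a | ~a))
= (~a | a) & e & (~c & ~e | e & ~c & (a | ~a))
= e & (~c & ~e | e & ~c & (a | ~a))
= e & (~c & ~e | e & ~c)
= e & ~c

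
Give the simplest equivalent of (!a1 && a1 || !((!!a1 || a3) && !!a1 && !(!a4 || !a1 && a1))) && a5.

(!a1 && a1 || !((!!a1 || a3) && !!a1 && !(!a4 || !a1 && a1))) && a5
= (!a1 && a1 || !(!!a1 && !(!a4 || !a1 && a1))) && a5   — absorption
= (!a1 && a1 || !(!!a1 && !!a4)) && a5   — complement / identity
= !(!!a1 && !!a4) && a5   — complement / identity
= (!a1 || !a4) && a5   — De Morgan

(!a1 || !a4) && a5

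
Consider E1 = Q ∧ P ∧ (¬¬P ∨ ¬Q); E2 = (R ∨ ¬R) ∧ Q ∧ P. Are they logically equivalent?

E1: Q ∧ P ∧ (¬¬P ∨ ¬Q)
    = Q ∧ P ∧ (P ∨ ¬Q)   — double negation
    = Q ∧ P   — absorption
E2: (R ∨ ¬R) ∧ Q ∧ P
    = Q ∧ P   — complement / identity
Both reduce to Q ∧ P, so they are equivalent.

Yes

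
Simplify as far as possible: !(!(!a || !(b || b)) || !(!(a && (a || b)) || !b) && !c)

!a || !b

!(!(!a || !(b || b)) || !(!(a && (a || b)) || !b) && !c)
= !(!(!a || !b) || !(!(a && (a || b)) || !b) && !c)
= !(!(!a || !b) || !(!a || !b) && !c)
= !!(!a || !b)
= !a || !b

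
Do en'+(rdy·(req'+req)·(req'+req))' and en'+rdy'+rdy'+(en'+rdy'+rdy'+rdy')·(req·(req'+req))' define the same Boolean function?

Yes

E1: en'+(rdy·(req'+req)·(req'+req))'
    = en'+(rdy·(req'+req·req))'   — distribution
    = en'+(rdy·(req'+req))'   — idempotence
    = en'+rdy'   — complement / identity
E2: en'+rdy'+rdy'+(en'+rdy'+rdy'+rdy')·(req·(req'+req))'
    = en'+rdy'+rdy'+(en'+rdy'+rdy')·(req·(req'+req))'   — idempotence
    = en'+rdy'+rdy'+(en'+rdy'+rdy')·req'   — complement / identity
    = en'+rdy'+rdy'   — absorption
    = en'+rdy'   — idempotence
Both reduce to en'+rdy', so they are equivalent.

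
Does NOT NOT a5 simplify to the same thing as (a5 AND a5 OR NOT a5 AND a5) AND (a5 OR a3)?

Yes

E1: NOT NOT a5
    = a5   [double negation]
E2: (a5 AND a5 OR NOT a5 AND a5) AND (a5 OR a3)
    = a5 AND (a5 OR a3)   [distribution]
    = a5   [absorption]
Both reduce to a5, so they are equivalent.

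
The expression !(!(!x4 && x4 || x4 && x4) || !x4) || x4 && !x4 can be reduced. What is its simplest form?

!(!(!x4 && x4 || x4 && x4) || !x4) || x4 && !x4
= (!x4 && x4 || x4 && x4) && x4 || x4 && !x4   — De Morgan
= x4 && x4 || x4 && !x4   — distribution
= x4   — distribution

x4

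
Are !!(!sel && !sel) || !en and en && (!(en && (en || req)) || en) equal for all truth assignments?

No

E1: !!(!sel && !sel) || !en
    = !sel && !sel || !en   (double negation)
    = !sel || !en   (idempotence)
E2: en && (!(en && (en || req)) || en)
    = en && (!en || en)   (absorption)
    = en   (complement / identity)
These differ: at en=0, req=1, sel=1, E1 = 1 but E2 = 0.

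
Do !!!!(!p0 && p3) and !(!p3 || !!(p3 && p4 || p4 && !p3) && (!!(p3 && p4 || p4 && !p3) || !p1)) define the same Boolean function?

E1: !!!!(!p0 && p3)
    = !!(!p0 && p3)   [double negation]
    = !p0 && p3   [double negation]
E2: !(!p3 || !!(p3 && p4 || p4 && !p3) && (!!(p3 && p4 || p4 && !p3) || !p1))
    = !(!p3 || !!(p3 && p4 || p4 && !p3))   [absorption]
    = !(!p3 || !!p4)   [distribution]
    = p3 && !p4   [De Morgan]
These differ: at p0=1, p1=1, p3=1, p4=0, E1 = 0 but E2 = 1.

No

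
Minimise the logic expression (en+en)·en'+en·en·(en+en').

en

(en+en)·en'+en·en·(en+en')
= (en+en)·en'+en·en
= en·en'+en·en
= en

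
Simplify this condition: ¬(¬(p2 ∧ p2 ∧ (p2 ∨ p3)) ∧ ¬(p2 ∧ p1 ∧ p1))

p2

¬(¬(p2 ∧ p2 ∧ (p2 ∨ p3)) ∧ ¬(p2 ∧ p1 ∧ p1))
= ¬(¬(p2 ∧ p2) ∧ ¬(p2 ∧ p1 ∧ p1))
= ¬(¬(p2 ∧ p2) ∧ ¬(p2 ∧ p1))
= p2 ∧ p2 ∨ p2 ∧ p1
= p2 ∨ p2 ∧ p1
= p2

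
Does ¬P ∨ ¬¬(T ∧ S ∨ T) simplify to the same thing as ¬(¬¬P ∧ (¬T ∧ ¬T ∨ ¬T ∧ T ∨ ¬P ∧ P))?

Yes

E1: ¬P ∨ ¬¬(T ∧ S ∨ T)
    = ¬P ∨ T ∧ S ∨ T
    = ¬P ∨ T
E2: ¬(¬¬P ∧ (¬T ∧ ¬T ∨ ¬T ∧ T ∨ ¬P ∧ P))
    = ¬(¬¬P ∧ (¬T ∨ ¬P ∧ P))
    = ¬(¬¬P ∧ ¬T)
    = ¬P ∨ T
Both reduce to ¬P ∨ T, so they are equivalent.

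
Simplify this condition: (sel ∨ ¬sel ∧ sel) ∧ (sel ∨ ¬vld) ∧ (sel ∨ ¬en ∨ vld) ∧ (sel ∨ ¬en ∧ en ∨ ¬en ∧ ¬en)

sel

(sel ∨ ¬sel ∧ sel) ∧ (sel ∨ ¬vld) ∧ (sel ∨ ¬en ∨ vld) ∧ (sel ∨ ¬en ∧ en ∨ ¬en ∧ ¬en)
= sel ∧ (sel ∨ ¬vld) ∧ (sel ∨ ¬en ∨ vld) ∧ (sel ∨ ¬en ∧ en ∨ ¬en ∧ ¬en)
= sel ∧ (sel ∨ ¬en ∨ vld) ∧ (sel ∨ ¬en ∧ en ∨ ¬en ∧ ¬en)
= sel ∧ (sel ∨ ¬en ∨ vld) ∧ (sel ∨ ¬en)
= sel ∧ (sel ∨ ¬en)
= sel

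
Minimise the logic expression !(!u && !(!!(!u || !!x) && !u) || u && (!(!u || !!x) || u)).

!u

!(!u && !(!!(!u || !!x) && !u) || u && (!(!u || !!x) || u))
= !(!u && (!(!u || !!x) || u) || u && (!(!u || !!x) || u))
= !(!(!u || !!x) || u)
= !(u && !x || u)
= !u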